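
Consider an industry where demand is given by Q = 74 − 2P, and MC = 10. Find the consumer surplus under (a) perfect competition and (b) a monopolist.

Competition: CS = 729; Monopoly: CS = 182.25

Inverting demand: P = 37 − 0.5Q.
Perfect competition: P = MC = 10, so 37 − 0.5Q = 10 and Q = 54.
CS = ½·(37 − 10)·54 = 729.
The monopolist equates marginal revenue to marginal cost: 37 − Q = 10, so Q = 27. From demand, P = 23.5.
CS = ½·(37 − 23.5)·27 = 182.25.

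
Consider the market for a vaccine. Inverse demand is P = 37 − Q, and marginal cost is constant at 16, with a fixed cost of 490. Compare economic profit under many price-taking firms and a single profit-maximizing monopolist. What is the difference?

Economic profit rises by 110.25

Under competition P = MC = 16, so Q = (37 − 16)/1 = 21.
Profit = (16 − 16)·21 − 490 = −490.
The monopolist equates marginal revenue to marginal cost: 37 − 2Q = 16, so Q = 10.5. From demand, P = 26.5.
Profit = (26.5 − 16)·10.5 − 490 = −379.75.
Change in economic profit: −379.75 − −490 = 110.25.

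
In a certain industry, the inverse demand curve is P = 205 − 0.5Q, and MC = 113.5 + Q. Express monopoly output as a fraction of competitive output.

Q_m/Q_c = 0.75

The monopolist equates marginal revenue to marginal cost: 205 − Q = 113.5 + Q, so Q = 45.75. From demand, P = 182.125.
Under competition P = MC: 205 − 0.5Q = 113.5 + Q ⇒ Q = 61, P = 174.5.
Ratio Q_m/Q_c = 45.75/61 = 0.75.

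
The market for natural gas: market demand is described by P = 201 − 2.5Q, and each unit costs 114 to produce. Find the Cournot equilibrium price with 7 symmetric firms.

P = 124.875

With 7 symmetric Cournot firms, each firm's FOC gives 201 − 20q = 114, so q = 4.35, Q = 7·4.35 = 30.45, and P = 124.875.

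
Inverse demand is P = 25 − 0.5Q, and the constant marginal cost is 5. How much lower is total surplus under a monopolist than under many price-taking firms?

Under competition P = MC = 5, so Q = (25 − 5)/0.5 = 40.
CS = ½·(25 − 5)·40 = 400; PS = (5 − 5)·40 = 0; TS = 400.
The monopolist equates marginal revenue to marginal cost: 25 − Q = 5, so Q = 20. From demand, P = 15.
CS = ½·(25 − 15)·20 = 100; PS = (15 − 5)·20 = 200; TS = 300.
Change in total surplus: 300 − 400 = −100.

TS falls by 100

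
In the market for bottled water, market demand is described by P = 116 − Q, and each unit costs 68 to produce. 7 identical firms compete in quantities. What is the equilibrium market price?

With 7 symmetric Cournot firms, each firm's FOC gives 116 − 8q = 68, so q = 6, Q = 7·6 = 42, and P = 74.

P = 74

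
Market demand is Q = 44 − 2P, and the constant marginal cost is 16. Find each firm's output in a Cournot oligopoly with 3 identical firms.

Inverting demand: P = 22 − 0.5Q.
In a 3-firm Cournot equilibrium, symmetry and the first-order condition give q = (22 − 16)/(2) = 3. So Q = 9 and P = 17.5.

q_i = 3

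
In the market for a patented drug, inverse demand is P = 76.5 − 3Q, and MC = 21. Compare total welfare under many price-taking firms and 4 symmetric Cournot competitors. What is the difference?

Total welfare falls by 20.535

Competitive firms price at marginal cost: P = 21, giving Q = 18.5.
CS = ½·(76.5 − 21)·18.5 = 513.375; PS = (21 − 21)·18.5 = 0; TS = 513.375.
In a 4-firm Cournot equilibrium, symmetry and the first-order condition give q = (76.5 − 21)/(15) = 3.7. So Q = 14.8 and P = 32.1.
CS = ½·(76.5 − 32.1)·14.8 = 328.56; PS = (32.1 − 21)·14.8 = 164.28; TS = 492.84.
Change in total welfare: 492.84 − 513.375 = −20.535.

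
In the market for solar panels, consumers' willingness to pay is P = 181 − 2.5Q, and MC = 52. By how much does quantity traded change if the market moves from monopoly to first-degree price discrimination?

Q rises by 25.8

Monopoly sets MR = MC: 181 − 5Q = 52 ⇒ Q = 25.8, P = 181 − 2.5·25.8 = 116.5.
With perfect price discrimination, output is the efficient level Q = 51.6 (where demand meets MC), but every buyer pays their willingness to pay: CS = 0 and PS = total surplus.
Change in quantity traded: 51.6 − 25.8 = 25.8.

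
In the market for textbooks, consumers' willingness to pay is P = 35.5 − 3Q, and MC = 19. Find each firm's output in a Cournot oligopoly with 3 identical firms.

Cournot with 3 identical firms: the symmetric best-response condition is 35.5 − 12q = 19. Each firm produces q = 1.375, total output Q = 4.125, price P = 23.125.

q_i = 1.375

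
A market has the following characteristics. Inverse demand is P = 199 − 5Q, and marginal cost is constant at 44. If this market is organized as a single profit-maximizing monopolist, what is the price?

The monopolist equates marginal revenue to marginal cost: 199 − 10Q = 44, so Q = 15.5. From demand, P = 121.5.

P = 121.5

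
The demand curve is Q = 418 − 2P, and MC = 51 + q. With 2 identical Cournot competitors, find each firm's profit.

Inverting demand: P = 209 − 0.5Q.
In a 2-firm Cournot equilibrium, symmetry and the first-order condition give q = (209 − 51)/(2.5) = 63.2. So Q = 126.4 and P = 145.8.
Each firm's profit = 145.8·63.2 − (51·63.2 + ½·1·63.2²) = 3994.24.

π_i = 3994.24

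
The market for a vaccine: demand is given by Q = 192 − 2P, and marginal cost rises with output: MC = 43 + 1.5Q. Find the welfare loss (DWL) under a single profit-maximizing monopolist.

DWL = 28.09

Inverting demand: P = 96 − 0.5Q.
Under competition P = MC: 96 − 0.5Q = 43 + 1.5Q ⇒ Q = 26.5, P = 82.75.
A monopolist chooses Q where MR = MC. MR = 96 − Q; setting this equal to 43 + 1.5Q gives Q = 21.2 and P = 85.4.
CS = ½·(96 − 82.75)·26.5 = 2809/16; PS = (82.75·26.5 − 43·26.5 − ½·1.5·26.5²) = 8427/16; TS = 702.25.
CS = ½·(96 − 85.4)·21.2 = 112.36; PS = (85.4·21.2 − 43·21.2 − ½·1.5·21.2²) = 561.8; TS = 674.16.
DWL = 702.25 − 674.16 = 28.09.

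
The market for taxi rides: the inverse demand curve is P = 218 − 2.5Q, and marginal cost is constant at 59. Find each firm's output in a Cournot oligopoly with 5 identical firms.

q_i = 10.6

With 5 symmetric Cournot firms, each firm's FOC gives 218 − 15q = 59, so q = 10.6, Q = 5·10.6 = 53, and P = 85.5.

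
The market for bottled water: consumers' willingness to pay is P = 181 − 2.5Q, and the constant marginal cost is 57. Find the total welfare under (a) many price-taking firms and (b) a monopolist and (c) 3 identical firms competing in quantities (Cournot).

Competition: TS = 3075.2; Monopoly: TS = 2306.4; Cournot: TS = 2883

Under competition P = MC = 57, so Q = (181 − 57)/2.5 = 49.6.
CS = ½·(181 − 57)·49.6 = 3075.2; PS = (57 − 57)·49.6 = 0; TS = 3075.2.
Monopoly sets MR = MC: 181 − 5Q = 57 ⇒ Q = 24.8, P = 181 − 2.5·24.8 = 119.
CS = ½·(181 − 119)·24.8 = 768.8; PS = (119 − 57)·24.8 = 1537.6; TS = 2306.4.
Cournot with 3 identical firms: the symmetric best-response condition is 181 − 10q = 57. Each firm produces q = 12.4, total output Q = 37.2, price P = 88.
CS = ½·(181 − 88)·37.2 = 1729.8; PS = (88 − 57)·37.2 = 1153.2; TS = 2883.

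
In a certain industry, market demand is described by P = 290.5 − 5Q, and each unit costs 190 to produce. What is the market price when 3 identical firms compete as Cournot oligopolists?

P = 215.125

With 3 symmetric Cournot firms, each firm's FOC gives 290.5 − 20q = 190, so q = 5.025, Q = 3·5.025 = 15.075, and P = 215.125.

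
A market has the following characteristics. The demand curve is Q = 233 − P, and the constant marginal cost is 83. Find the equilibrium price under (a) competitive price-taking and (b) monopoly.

Competition: P = 83; Monopoly: P = 158

Inverting demand: P = 233 − Q.
Under competition P = MC = 83, so Q = (233 − 83)/1 = 150.
A monopolist chooses Q where MR = MC. MR = 233 − 2Q; setting this equal to 83 gives Q = 75 and P = 158.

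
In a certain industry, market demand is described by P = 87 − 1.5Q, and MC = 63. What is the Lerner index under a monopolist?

The monopolist equates marginal revenue to marginal cost: 87 − 3Q = 63, so Q = 8. From demand, P = 75.
Lerner index = (P − MC)/P = (75 − 63)/75 = 0.16.

Lerner index = 0.16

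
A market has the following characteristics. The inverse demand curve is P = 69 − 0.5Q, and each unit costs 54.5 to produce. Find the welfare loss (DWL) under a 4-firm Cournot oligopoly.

Under competition P = MC = 54.5, so Q = (69 − 54.5)/0.5 = 29.
With 4 symmetric Cournot firms, each firm's FOC gives 69 − 2.5q = 54.5, so q = 5.8, Q = 4·5.8 = 23.2, and P = 57.4.
DWL is the triangle between Q = 23.2 and Q = 29: ½·(29 − 23.2)·(57.4 − 54.5) = 8.41.

DWL = 8.41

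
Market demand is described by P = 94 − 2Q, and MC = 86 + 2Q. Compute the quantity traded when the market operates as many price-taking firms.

Competitive equilibrium sets price equal to marginal cost: 94 − 2Q = 86 + 2Q, so Q = 2 and P = 90.

Q = 2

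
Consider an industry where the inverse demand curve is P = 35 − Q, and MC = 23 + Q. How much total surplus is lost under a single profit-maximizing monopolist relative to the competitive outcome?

DWL = 4

Competitive equilibrium sets price equal to marginal cost: 35 − Q = 23 + Q, so Q = 6 and P = 29.
A monopolist chooses Q where MR = MC. MR = 35 − 2Q; setting this equal to 23 + Q gives Q = 4 and P = 31.
CS = ½·(35 − 29)·6 = 18; PS = (29·6 − 23·6 − ½·1·6²) = 18; TS = 36.
CS = ½·(35 − 31)·4 = 8; PS = (31·4 − 23·4 − ½·1·4²) = 24; TS = 32.
DWL = 36 − 32 = 4.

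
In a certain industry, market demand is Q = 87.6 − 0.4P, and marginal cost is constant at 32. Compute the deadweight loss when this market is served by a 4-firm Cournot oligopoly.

DWL = 279.752

Inverting demand: P = 219 − 2.5Q.
Competitive firms price at marginal cost: P = 32, giving Q = 74.8.
In a 4-firm Cournot equilibrium, symmetry and the first-order condition give q = (219 − 32)/(12.5) = 14.96. So Q = 59.84 and P = 69.4.
DWL is the triangle between Q = 59.84 and Q = 74.8: ½·(74.8 − 59.84)·(69.4 − 32) = 279.752.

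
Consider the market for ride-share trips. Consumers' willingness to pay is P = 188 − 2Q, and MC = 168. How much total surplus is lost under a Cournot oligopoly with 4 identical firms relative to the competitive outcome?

DWL = 4

Competitive firms price at marginal cost: P = 168, giving Q = 10.
With 4 symmetric Cournot firms, each firm's FOC gives 188 − 10q = 168, so q = 2, Q = 4·2 = 8, and P = 172.
DWL is the triangle between Q = 8 and Q = 10: ½·(10 − 8)·(172 − 168) = 4.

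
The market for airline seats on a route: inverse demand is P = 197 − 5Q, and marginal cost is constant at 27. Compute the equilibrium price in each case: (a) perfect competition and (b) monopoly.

Perfect competition: P = MC = 27, so 197 − 5Q = 27 and Q = 34.
The monopolist equates marginal revenue to marginal cost: 197 − 10Q = 27, so Q = 17. From demand, P = 112.

Competition: P = 27; Monopoly: P = 112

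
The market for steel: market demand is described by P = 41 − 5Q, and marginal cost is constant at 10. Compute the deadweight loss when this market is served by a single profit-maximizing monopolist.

DWL = 24.025

Competitive firms price at marginal cost: P = 10, giving Q = 6.2.
Monopoly sets MR = MC: 41 − 10Q = 10 ⇒ Q = 3.1, P = 41 − 5·3.1 = 25.5.
DWL is the triangle between Q = 3.1 and Q = 6.2: ½·(6.2 − 3.1)·(25.5 − 10) = 24.025.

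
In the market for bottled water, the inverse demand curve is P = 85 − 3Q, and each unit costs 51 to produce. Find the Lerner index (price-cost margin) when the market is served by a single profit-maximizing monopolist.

Lerner index = 0.25

The monopolist equates marginal revenue to marginal cost: 85 − 6Q = 51, so Q = 17/3. From demand, P = 68.
Lerner index = (P − MC)/P = (68 − 51)/68 = 0.25.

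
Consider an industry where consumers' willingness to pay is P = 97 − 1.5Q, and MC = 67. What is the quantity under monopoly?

Q = 10

The monopolist equates marginal revenue to marginal cost: 97 − 3Q = 67, so Q = 10. From demand, P = 82.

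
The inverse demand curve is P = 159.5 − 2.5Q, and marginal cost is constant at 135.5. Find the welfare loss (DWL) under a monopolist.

Perfect competition: P = MC = 135.5, so 159.5 − 2.5Q = 135.5 and Q = 9.6.
The monopolist equates marginal revenue to marginal cost: 159.5 − 5Q = 135.5, so Q = 4.8. From demand, P = 147.5.
DWL is the triangle between Q = 4.8 and Q = 9.6: ½·(9.6 − 4.8)·(147.5 − 135.5) = 28.8.

DWL = 28.8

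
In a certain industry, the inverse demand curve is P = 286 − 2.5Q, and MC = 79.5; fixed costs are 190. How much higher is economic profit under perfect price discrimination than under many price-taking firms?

Under competition P = MC = 79.5, so Q = (286 − 79.5)/2.5 = 82.6.
Profit = (79.5 − 79.5)·82.6 − 190 = −190.
With perfect price discrimination, output is the efficient level Q = 82.6 (where demand meets MC), but every buyer pays their willingness to pay: CS = 0 and PS = total surplus.
PS equals the full surplus area, 8528.45. Profit = 8528.45 − 190 = 8338.45.
Change in economic profit: 8338.45 − −190 = 8528.45.

π rises by 8528.45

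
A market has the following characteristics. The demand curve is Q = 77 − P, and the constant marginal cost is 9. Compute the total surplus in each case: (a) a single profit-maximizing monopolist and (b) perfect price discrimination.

Inverting demand: P = 77 − Q.
The monopolist equates marginal revenue to marginal cost: 77 − 2Q = 9, so Q = 34. From demand, P = 43.
CS = ½·(77 − 43)·34 = 578; PS = (43 − 9)·34 = 1156; TS = 1734.
A perfectly discriminating monopolist sells every unit with P(Q) ≥ MC(Q), so output equals the competitive quantity Q = 68. Each buyer pays their reservation price, so CS = 0 and the firm captures all surplus.
TS = 2312 (equal to competitive TS).

Monopoly: TS = 1734; Perfect PD: TS = 2312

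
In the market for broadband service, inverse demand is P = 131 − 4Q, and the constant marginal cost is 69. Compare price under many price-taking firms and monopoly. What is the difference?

Under competition P = MC = 69, so Q = (131 − 69)/4 = 15.5.
Monopoly sets MR = MC: 131 − 8Q = 69 ⇒ Q = 7.75, P = 131 − 4·7.75 = 100.
Change in price: 100 − 69 = 31.

Price rises by 31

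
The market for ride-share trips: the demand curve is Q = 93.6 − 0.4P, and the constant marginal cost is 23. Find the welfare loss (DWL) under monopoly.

DWL = 2226.05

Inverting demand: P = 234 − 2.5Q.
Under competition P = MC = 23, so Q = (234 − 23)/2.5 = 84.4.
A monopolist chooses Q where MR = MC. MR = 234 − 5Q; setting this equal to 23 gives Q = 42.2 and P = 128.5.
DWL is the triangle between Q = 42.2 and Q = 84.4: ½·(84.4 − 42.2)·(128.5 − 23) = 2226.05.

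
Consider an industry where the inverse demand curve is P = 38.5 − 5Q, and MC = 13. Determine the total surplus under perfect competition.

Competitive firms price at marginal cost: P = 13, giving Q = 5.1.
CS = ½·(38.5 − 13)·5.1 = 65.025; PS = (13 − 13)·5.1 = 0; TS = 65.025.

TS = 65.025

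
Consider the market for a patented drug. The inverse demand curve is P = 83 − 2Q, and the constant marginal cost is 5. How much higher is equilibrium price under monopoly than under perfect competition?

Equilibrium price rises by 39

Competitive firms price at marginal cost: P = 5, giving Q = 39.
Monopoly sets MR = MC: 83 − 4Q = 5 ⇒ Q = 19.5, P = 83 − 2·19.5 = 44.
Change in equilibrium price: 44 − 5 = 39.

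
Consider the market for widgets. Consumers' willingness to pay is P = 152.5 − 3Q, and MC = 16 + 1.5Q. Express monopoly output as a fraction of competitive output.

A monopolist chooses Q where MR = MC. MR = 152.5 − 6Q; setting this equal to 16 + 1.5Q gives Q = 18.2 and P = 97.9.
Under competition P = MC: 152.5 − 3Q = 16 + 1.5Q ⇒ Q = 91/3, P = 61.5.
Ratio Q_m/Q_c = 18.2/(91/3) = 0.6.

Q_m/Q_c = 0.6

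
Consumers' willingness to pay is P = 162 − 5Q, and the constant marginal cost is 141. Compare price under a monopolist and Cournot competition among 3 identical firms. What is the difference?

The monopolist equates marginal revenue to marginal cost: 162 − 10Q = 141, so Q = 2.1. From demand, P = 151.5.
In a 3-firm Cournot equilibrium, symmetry and the first-order condition give q = (162 − 141)/(20) = 1.05. So Q = 3.15 and P = 146.25.
Change in price: 146.25 − 151.5 = −5.25.

P falls by 5.25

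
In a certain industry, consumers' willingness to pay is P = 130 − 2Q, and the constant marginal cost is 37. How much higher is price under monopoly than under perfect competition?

Competitive firms price at marginal cost: P = 37, giving Q = 46.5.
The monopolist equates marginal revenue to marginal cost: 130 − 4Q = 37, so Q = 23.25. From demand, P = 83.5.
Change in price: 83.5 − 37 = 46.5.

P rises by 46.5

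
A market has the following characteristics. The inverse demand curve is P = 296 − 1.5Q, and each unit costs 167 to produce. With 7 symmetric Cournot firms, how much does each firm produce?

q_i = 10.75

With 7 symmetric Cournot firms, each firm's FOC gives 296 − 12q = 167, so q = 10.75, Q = 7·10.75 = 75.25, and P = 183.125.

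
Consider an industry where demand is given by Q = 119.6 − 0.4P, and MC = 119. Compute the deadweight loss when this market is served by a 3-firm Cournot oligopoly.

Inverting demand: P = 299 − 2.5Q.
Perfect competition: P = MC = 119, so 299 − 2.5Q = 119 and Q = 72.
In a 3-firm Cournot equilibrium, symmetry and the first-order condition give q = (299 − 119)/(10) = 18. So Q = 54 and P = 164.
DWL is the triangle between Q = 54 and Q = 72: ½·(72 − 54)·(164 − 119) = 405.

DWL = 405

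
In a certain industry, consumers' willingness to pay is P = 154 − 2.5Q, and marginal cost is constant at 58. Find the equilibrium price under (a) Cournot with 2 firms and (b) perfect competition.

Cournot: P = 90; Competition: P = 58

With 2 symmetric Cournot firms, each firm's FOC gives 154 − 7.5q = 58, so q = 12.8, Q = 2·12.8 = 25.6, and P = 90.
Under competition P = MC = 58, so Q = (154 − 58)/2.5 = 38.4.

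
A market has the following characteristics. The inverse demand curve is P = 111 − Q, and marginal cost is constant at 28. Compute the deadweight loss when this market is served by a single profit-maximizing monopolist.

DWL = 861.125

Perfect competition: P = MC = 28, so 111 − Q = 28 and Q = 83.
A monopolist chooses Q where MR = MC. MR = 111 − 2Q; setting this equal to 28 gives Q = 41.5 and P = 69.5.
DWL is the triangle between Q = 41.5 and Q = 83: ½·(83 − 41.5)·(69.5 − 28) = 861.125.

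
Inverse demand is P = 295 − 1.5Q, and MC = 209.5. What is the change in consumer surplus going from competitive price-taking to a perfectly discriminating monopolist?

Consumer surplus falls by 2436.75

Competitive firms price at marginal cost: P = 209.5, giving Q = 57.
CS = ½·(295 − 209.5)·57 = 2436.75.
A perfectly discriminating monopolist sells every unit with P(Q) ≥ MC(Q), so output equals the competitive quantity Q = 57. Each buyer pays their reservation price, so CS = 0 and the firm captures all surplus.
CS = 0.
Change in consumer surplus: 0 − 2436.75 = −2436.75.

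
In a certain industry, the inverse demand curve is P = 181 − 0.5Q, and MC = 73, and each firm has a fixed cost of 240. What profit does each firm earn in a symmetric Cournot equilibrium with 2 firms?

π_i = 2352

In a 2-firm Cournot equilibrium, symmetry and the first-order condition give q = (181 − 73)/(1.5) = 72. So Q = 144 and P = 109.
Each firm's profit = (109 − 73)·72 − 240 = 2352.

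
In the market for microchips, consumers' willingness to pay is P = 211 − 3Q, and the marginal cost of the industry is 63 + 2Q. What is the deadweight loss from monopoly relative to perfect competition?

DWL = 308.025

Under competition P = MC: 211 − 3Q = 63 + 2Q ⇒ Q = 29.6, P = 122.2.
Monopoly sets MR = MC: 211 − 6Q = 63 + 2Q ⇒ Q = 18.5, P = 211 − 3·18.5 = 155.5.
CS = ½·(211 − 122.2)·29.6 = 1314.24; PS = (122.2·29.6 − 63·29.6 − ½·2·29.6²) = 876.16; TS = 2190.4.
CS = ½·(211 − 155.5)·18.5 = 513.375; PS = (155.5·18.5 − 63·18.5 − ½·2·18.5²) = 1369; TS = 1882.375.
DWL = 2190.4 − 1882.375 = 308.025.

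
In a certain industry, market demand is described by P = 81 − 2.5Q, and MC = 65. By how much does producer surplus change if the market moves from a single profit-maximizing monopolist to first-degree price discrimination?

Monopoly sets MR = MC: 81 − 5Q = 65 ⇒ Q = 3.2, P = 81 − 2.5·3.2 = 73.
PS = (73 − 65)·3.2 = 25.6.
With perfect price discrimination, output is the efficient level Q = 6.4 (where demand meets MC), but every buyer pays their willingness to pay: CS = 0 and PS = total surplus.
PS = ½·(81 − 65)·6.4 = 51.2.
Change in producer surplus: 51.2 − 25.6 = 25.6.

PS rises by 25.6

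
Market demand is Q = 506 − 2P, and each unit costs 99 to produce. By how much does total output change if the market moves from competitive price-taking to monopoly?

Inverting demand: P = 253 − 0.5Q.
Perfect competition: P = MC = 99, so 253 − 0.5Q = 99 and Q = 308.
The monopolist equates marginal revenue to marginal cost: 253 − Q = 99, so Q = 154. From demand, P = 176.
Change in total output: 154 − 308 = −154.

Q falls by 154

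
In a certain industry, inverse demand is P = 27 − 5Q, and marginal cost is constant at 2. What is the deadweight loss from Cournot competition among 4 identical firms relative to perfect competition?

DWL = 2.5

Competitive firms price at marginal cost: P = 2, giving Q = 5.
With 4 symmetric Cournot firms, each firm's FOC gives 27 − 25q = 2, so q = 1, Q = 4·1 = 4, and P = 7.
DWL is the triangle between Q = 4 and Q = 5: ½·(5 − 4)·(7 − 2) = 2.5.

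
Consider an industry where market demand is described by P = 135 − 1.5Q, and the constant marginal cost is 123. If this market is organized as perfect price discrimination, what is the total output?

A perfectly discriminating monopolist sells every unit with P(Q) ≥ MC(Q), so output equals the competitive quantity Q = 8. Each buyer pays their reservation price, so CS = 0 and the firm captures all surplus.

Q = 8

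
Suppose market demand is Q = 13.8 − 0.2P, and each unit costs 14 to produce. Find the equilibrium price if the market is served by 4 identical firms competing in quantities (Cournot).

P = 25

Inverting demand: P = 69 − 5Q.
With 4 symmetric Cournot firms, each firm's FOC gives 69 − 25q = 14, so q = 2.2, Q = 4·2.2 = 8.8, and P = 25.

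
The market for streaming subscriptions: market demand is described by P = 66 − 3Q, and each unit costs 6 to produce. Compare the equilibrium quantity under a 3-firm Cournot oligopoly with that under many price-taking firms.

Cournot: Q = 15; Competition: Q = 20

Cournot with 3 identical firms: the symmetric best-response condition is 66 − 12q = 6. Each firm produces q = 5, total output Q = 15, price P = 21.
Under competition P = MC = 6, so Q = (66 − 6)/3 = 20.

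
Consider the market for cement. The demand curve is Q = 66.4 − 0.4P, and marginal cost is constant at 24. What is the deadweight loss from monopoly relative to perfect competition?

DWL = 1008.2

Inverting demand: P = 166 − 2.5Q.
Competitive firms price at marginal cost: P = 24, giving Q = 56.8.
A monopolist chooses Q where MR = MC. MR = 166 − 5Q; setting this equal to 24 gives Q = 28.4 and P = 95.
DWL is the triangle between Q = 28.4 and Q = 56.8: ½·(56.8 − 28.4)·(95 − 24) = 1008.2.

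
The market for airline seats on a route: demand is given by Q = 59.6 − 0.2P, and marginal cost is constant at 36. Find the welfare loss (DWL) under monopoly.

Inverting demand: P = 298 − 5Q.
Perfect competition: P = MC = 36, so 298 − 5Q = 36 and Q = 52.4.
A monopolist chooses Q where MR = MC. MR = 298 − 10Q; setting this equal to 36 gives Q = 26.2 and P = 167.
DWL is the triangle between Q = 26.2 and Q = 52.4: ½·(52.4 − 26.2)·(167 − 36) = 1716.1.

DWL = 1716.1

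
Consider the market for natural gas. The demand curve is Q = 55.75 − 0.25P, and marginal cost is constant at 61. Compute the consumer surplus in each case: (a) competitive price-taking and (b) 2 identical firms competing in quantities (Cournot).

Inverting demand: P = 223 − 4Q.
Perfect competition: P = MC = 61, so 223 − 4Q = 61 and Q = 40.5.
CS = ½·(223 − 61)·40.5 = 3280.5.
Cournot with 2 identical firms: the symmetric best-response condition is 223 − 12q = 61. Each firm produces q = 13.5, total output Q = 27, price P = 115.
CS = ½·(223 − 115)·27 = 1458.

Competition: CS = 3280.5; Cournot: CS = 1458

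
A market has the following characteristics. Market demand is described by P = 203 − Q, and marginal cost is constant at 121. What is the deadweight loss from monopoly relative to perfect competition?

Under competition P = MC = 121, so Q = (203 − 121)/1 = 82.
Monopoly sets MR = MC: 203 − 2Q = 121 ⇒ Q = 41, P = 203 − 41 = 162.
DWL is the triangle between Q = 41 and Q = 82: ½·(82 − 41)·(162 − 121) = 840.5.

DWL = 840.5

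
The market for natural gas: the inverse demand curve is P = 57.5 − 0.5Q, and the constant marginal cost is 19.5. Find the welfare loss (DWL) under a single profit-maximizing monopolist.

Competitive firms price at marginal cost: P = 19.5, giving Q = 76.
A monopolist chooses Q where MR = MC. MR = 57.5 − Q; setting this equal to 19.5 gives Q = 38 and P = 38.5.
DWL is the triangle between Q = 38 and Q = 76: ½·(76 − 38)·(38.5 − 19.5) = 361.

DWL = 361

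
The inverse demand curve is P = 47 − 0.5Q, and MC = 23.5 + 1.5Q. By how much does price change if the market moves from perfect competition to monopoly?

Competitive equilibrium sets price equal to marginal cost: 47 − 0.5Q = 23.5 + 1.5Q, so Q = 11.75 and P = 41.125.
The monopolist equates marginal revenue to marginal cost: 47 − Q = 23.5 + 1.5Q, so Q = 9.4. From demand, P = 42.3.
Change in price: 42.3 − 41.125 = 1.175.

Price rises by 1.175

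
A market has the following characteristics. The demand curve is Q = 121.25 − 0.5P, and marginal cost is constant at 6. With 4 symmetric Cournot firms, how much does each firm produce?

q_i = 23.65

Inverting demand: P = 242.5 − 2Q.
In a 4-firm Cournot equilibrium, symmetry and the first-order condition give q = (242.5 − 6)/(10) = 23.65. So Q = 94.6 and P = 53.3.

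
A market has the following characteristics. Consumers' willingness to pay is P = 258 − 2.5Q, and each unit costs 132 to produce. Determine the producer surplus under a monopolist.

The monopolist equates marginal revenue to marginal cost: 258 − 5Q = 132, so Q = 25.2. From demand, P = 195.
PS = (195 − 132)·25.2 = 1587.6.

PS = 1587.6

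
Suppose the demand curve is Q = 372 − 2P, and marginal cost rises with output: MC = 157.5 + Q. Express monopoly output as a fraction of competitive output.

Inverting demand: P = 186 − 0.5Q.
The monopolist equates marginal revenue to marginal cost: 186 − Q = 157.5 + Q, so Q = 14.25. From demand, P = 178.875.
Competitive equilibrium sets price equal to marginal cost: 186 − 0.5Q = 157.5 + Q, so Q = 19 and P = 176.5.
Ratio Q_m/Q_c = 14.25/19 = 0.75.

Q_m/Q_c = 0.75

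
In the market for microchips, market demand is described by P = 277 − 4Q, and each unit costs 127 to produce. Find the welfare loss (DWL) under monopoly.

Perfect competition: P = MC = 127, so 277 − 4Q = 127 and Q = 37.5.
Monopoly sets MR = MC: 277 − 8Q = 127 ⇒ Q = 18.75, P = 277 − 4·18.75 = 202.
DWL is the triangle between Q = 18.75 and Q = 37.5: ½·(37.5 − 18.75)·(202 − 127) = 703.125.

DWL = 703.125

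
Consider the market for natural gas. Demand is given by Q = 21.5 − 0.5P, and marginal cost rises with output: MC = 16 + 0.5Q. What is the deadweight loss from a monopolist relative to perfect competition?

Inverting demand: P = 43 − 2Q.
Under competition P = MC: 43 − 2Q = 16 + 0.5Q ⇒ Q = 10.8, P = 21.4.
Monopoly sets MR = MC: 43 − 4Q = 16 + 0.5Q ⇒ Q = 6, P = 43 − 2·6 = 31.
CS = ½·(43 − 21.4)·10.8 = 116.64; PS = (21.4·10.8 − 16·10.8 − ½·0.5·10.8²) = 29.16; TS = 145.8.
CS = ½·(43 − 31)·6 = 36; PS = (31·6 − 16·6 − ½·0.5·6²) = 81; TS = 117.
DWL = 145.8 − 117 = 28.8.

DWL = 28.8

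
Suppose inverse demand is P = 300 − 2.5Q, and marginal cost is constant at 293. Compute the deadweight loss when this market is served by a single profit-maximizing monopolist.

Competitive firms price at marginal cost: P = 293, giving Q = 2.8.
The monopolist equates marginal revenue to marginal cost: 300 − 5Q = 293, so Q = 1.4. From demand, P = 296.5.
DWL is the triangle between Q = 1.4 and Q = 2.8: ½·(2.8 − 1.4)·(296.5 − 293) = 2.45.

DWL = 2.45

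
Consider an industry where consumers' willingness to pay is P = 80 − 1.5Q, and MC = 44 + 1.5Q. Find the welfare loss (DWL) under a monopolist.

Competitive equilibrium sets price equal to marginal cost: 80 − 1.5Q = 44 + 1.5Q, so Q = 12 and P = 62.
The monopolist equates marginal revenue to marginal cost: 80 − 3Q = 44 + 1.5Q, so Q = 8. From demand, P = 68.
CS = ½·(80 − 62)·12 = 108; PS = (62·12 − 44·12 − ½·1.5·12²) = 108; TS = 216.
CS = ½·(80 − 68)·8 = 48; PS = (68·8 − 44·8 − ½·1.5·8²) = 144; TS = 192.
DWL = 216 − 192 = 24.

DWL = 24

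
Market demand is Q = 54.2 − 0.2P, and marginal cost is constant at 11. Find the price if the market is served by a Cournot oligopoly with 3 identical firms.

P = 76

Inverting demand: P = 271 − 5Q.
In a 3-firm Cournot equilibrium, symmetry and the first-order condition give q = (271 − 11)/(20) = 13. So Q = 39 and P = 76.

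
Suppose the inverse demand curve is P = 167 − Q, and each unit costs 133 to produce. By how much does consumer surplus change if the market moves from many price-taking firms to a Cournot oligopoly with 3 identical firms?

Consumer surplus falls by 252.875

Under competition P = MC = 133, so Q = (167 − 133)/1 = 34.
CS = ½·(167 − 133)·34 = 578.
Cournot with 3 identical firms: the symmetric best-response condition is 167 − 4q = 133. Each firm produces q = 8.5, total output Q = 25.5, price P = 141.5.
CS = ½·(167 − 141.5)·25.5 = 325.125.
Change in consumer surplus: 325.125 − 578 = −252.875.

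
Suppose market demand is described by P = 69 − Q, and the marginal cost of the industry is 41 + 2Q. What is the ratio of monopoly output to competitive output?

Q_m/Q_c = 0.75

A monopolist chooses Q where MR = MC. MR = 69 − 2Q; setting this equal to 41 + 2Q gives Q = 7 and P = 62.
Competitive equilibrium sets price equal to marginal cost: 69 − Q = 41 + 2Q, so Q = 28/3 and P = 179/3.
Ratio Q_m/Q_c = 7/(28/3) = 0.75.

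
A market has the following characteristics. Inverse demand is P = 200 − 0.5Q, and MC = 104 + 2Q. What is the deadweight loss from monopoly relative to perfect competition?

Under competition P = MC: 200 − 0.5Q = 104 + 2Q ⇒ Q = 38.4, P = 180.8.
Monopoly sets MR = MC: 200 − Q = 104 + 2Q ⇒ Q = 32, P = 200 − 0.5·32 = 184.
CS = ½·(200 − 180.8)·38.4 = 368.64; PS = (180.8·38.4 − 104·38.4 − ½·2·38.4²) = 1474.56; TS = 1843.2.
CS = ½·(200 − 184)·32 = 256; PS = (184·32 − 104·32 − ½·2·32²) = 1536; TS = 1792.
DWL = 1843.2 − 1792 = 51.2.

DWL = 51.2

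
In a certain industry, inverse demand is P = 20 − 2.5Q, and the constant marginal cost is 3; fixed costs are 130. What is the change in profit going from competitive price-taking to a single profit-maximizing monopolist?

Perfect competition: P = MC = 3, so 20 − 2.5Q = 3 and Q = 6.8.
Profit = (3 − 3)·6.8 − 130 = −130.
The monopolist equates marginal revenue to marginal cost: 20 − 5Q = 3, so Q = 3.4. From demand, P = 11.5.
Profit = (11.5 − 3)·3.4 − 130 = −101.1.
Change in profit: −101.1 − −130 = 28.9.

π rises by 28.9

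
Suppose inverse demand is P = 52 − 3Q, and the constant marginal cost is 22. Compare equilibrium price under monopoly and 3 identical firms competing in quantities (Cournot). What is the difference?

The monopolist equates marginal revenue to marginal cost: 52 − 6Q = 22, so Q = 5. From demand, P = 37.
In a 3-firm Cournot equilibrium, symmetry and the first-order condition give q = (52 − 22)/(12) = 2.5. So Q = 7.5 and P = 29.5.
Change in equilibrium price: 29.5 − 37 = −7.5.

P falls by 7.5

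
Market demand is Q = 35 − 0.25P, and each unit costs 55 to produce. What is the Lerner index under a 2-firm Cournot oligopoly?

Lerner index = 0.34

Inverting demand: P = 140 − 4Q.
In a 2-firm Cournot equilibrium, symmetry and the first-order condition give q = (140 − 55)/(12) = 85/12. So Q = 85/6 and P = 250/3.
Lerner index = (P − MC)/P = (250/3 − 55)/(250/3) = 0.34.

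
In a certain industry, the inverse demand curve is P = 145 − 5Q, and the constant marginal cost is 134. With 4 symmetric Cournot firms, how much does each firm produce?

q_i = 0.44

Cournot with 4 identical firms: the symmetric best-response condition is 145 − 25q = 134. Each firm produces q = 0.44, total output Q = 1.76, price P = 136.2.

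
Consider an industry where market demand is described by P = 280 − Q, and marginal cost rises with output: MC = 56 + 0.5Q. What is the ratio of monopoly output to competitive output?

Q_m/Q_c = 0.6

A monopolist chooses Q where MR = MC. MR = 280 − 2Q; setting this equal to 56 + 0.5Q gives Q = 89.6 and P = 190.4.
Competitive equilibrium sets price equal to marginal cost: 280 − Q = 56 + 0.5Q, so Q = 448/3 and P = 392/3.
Ratio Q_m/Q_c = 89.6/(448/3) = 0.6.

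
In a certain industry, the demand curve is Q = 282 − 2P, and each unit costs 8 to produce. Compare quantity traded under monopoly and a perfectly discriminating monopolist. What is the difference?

Quantity traded rises by 133

Inverting demand: P = 141 − 0.5Q.
The monopolist equates marginal revenue to marginal cost: 141 − Q = 8, so Q = 133. From demand, P = 74.5.
With perfect price discrimination, output is the efficient level Q = 266 (where demand meets MC), but every buyer pays their willingness to pay: CS = 0 and PS = total surplus.
Change in quantity traded: 266 − 133 = 133.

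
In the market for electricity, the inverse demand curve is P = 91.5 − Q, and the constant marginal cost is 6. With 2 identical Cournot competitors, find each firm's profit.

π_i = 812.25

In a 2-firm Cournot equilibrium, symmetry and the first-order condition give q = (91.5 − 6)/(3) = 28.5. So Q = 57 and P = 34.5.
Each firm's profit = (34.5 − 6)·28.5 = 812.25.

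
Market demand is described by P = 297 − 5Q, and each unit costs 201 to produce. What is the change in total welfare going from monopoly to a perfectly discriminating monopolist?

TS rises by 230.4

A monopolist chooses Q where MR = MC. MR = 297 − 10Q; setting this equal to 201 gives Q = 9.6 and P = 249.
CS = ½·(297 − 249)·9.6 = 230.4; PS = (249 − 201)·9.6 = 460.8; TS = 691.2.
Under first-degree price discrimination the firm charges each unit its demand price and produces up to where P = MC, i.e. Q = 19.2. Consumer surplus is zero; producer surplus equals total surplus.
TS = 921.6 (equal to competitive TS).
Change in total welfare: 921.6 − 691.2 = 230.4.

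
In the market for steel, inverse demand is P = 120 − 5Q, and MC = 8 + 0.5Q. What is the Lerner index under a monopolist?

Lerner index = 0.8

Monopoly sets MR = MC: 120 − 10Q = 8 + 0.5Q ⇒ Q = 32/3, P = 120 − 5·32/3 = 200/3.
Lerner index = (P − MC)/P = (200/3 − 40/3)/(200/3) = 0.8.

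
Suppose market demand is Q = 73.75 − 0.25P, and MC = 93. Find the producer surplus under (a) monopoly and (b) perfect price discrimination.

Inverting demand: P = 295 − 4Q.
Monopoly sets MR = MC: 295 − 8Q = 93 ⇒ Q = 25.25, P = 295 − 4·25.25 = 194.
PS = (194 − 93)·25.25 = 2550.25.
With perfect price discrimination, output is the efficient level Q = 50.5 (where demand meets MC), but every buyer pays their willingness to pay: CS = 0 and PS = total surplus.
PS = ½·(295 − 93)·50.5 = 5100.5.

Monopoly: PS = 2550.25; Perfect PD: PS = 5100.5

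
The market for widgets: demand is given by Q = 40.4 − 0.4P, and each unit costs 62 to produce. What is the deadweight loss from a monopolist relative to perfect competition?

DWL = 76.05

Inverting demand: P = 101 − 2.5Q.
Under competition P = MC = 62, so Q = (101 − 62)/2.5 = 15.6.
The monopolist equates marginal revenue to marginal cost: 101 − 5Q = 62, so Q = 7.8. From demand, P = 81.5.
DWL is the triangle between Q = 7.8 and Q = 15.6: ½·(15.6 − 7.8)·(81.5 − 62) = 76.05.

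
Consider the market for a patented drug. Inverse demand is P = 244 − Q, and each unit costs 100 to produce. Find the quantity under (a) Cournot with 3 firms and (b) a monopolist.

Cournot: Q = 108; Monopoly: Q = 72

With 3 symmetric Cournot firms, each firm's FOC gives 244 − 4q = 100, so q = 36, Q = 3·36 = 108, and P = 136.
The monopolist equates marginal revenue to marginal cost: 244 − 2Q = 100, so Q = 72. From demand, P = 172.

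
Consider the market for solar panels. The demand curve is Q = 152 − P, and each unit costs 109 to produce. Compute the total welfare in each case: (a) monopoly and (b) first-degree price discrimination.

Monopoly: TS = 693.375; Perfect PD: TS = 924.5

Inverting demand: P = 152 − Q.
A monopolist chooses Q where MR = MC. MR = 152 − 2Q; setting this equal to 109 gives Q = 21.5 and P = 130.5.
CS = ½·(152 − 130.5)·21.5 = 231.125; PS = (130.5 − 109)·21.5 = 462.25; TS = 693.375.
A perfectly discriminating monopolist sells every unit with P(Q) ≥ MC(Q), so output equals the competitive quantity Q = 43. Each buyer pays their reservation price, so CS = 0 and the firm captures all surplus.
TS = 924.5 (equal to competitive TS).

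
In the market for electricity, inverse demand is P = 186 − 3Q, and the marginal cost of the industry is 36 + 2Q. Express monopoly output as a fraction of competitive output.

Q_m/Q_c = 0.625

The monopolist equates marginal revenue to marginal cost: 186 − 6Q = 36 + 2Q, so Q = 18.75. From demand, P = 129.75.
Under competition P = MC: 186 − 3Q = 36 + 2Q ⇒ Q = 30, P = 96.
Ratio Q_m/Q_c = 18.75/30 = 0.625.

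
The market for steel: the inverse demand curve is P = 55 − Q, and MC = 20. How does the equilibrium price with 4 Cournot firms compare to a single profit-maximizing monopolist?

Cournot: P = 27; Monopoly: P = 37.5

With 4 symmetric Cournot firms, each firm's FOC gives 55 − 5q = 20, so q = 7, Q = 4·7 = 28, and P = 27.
Monopoly sets MR = MC: 55 − 2Q = 20 ⇒ Q = 17.5, P = 55 − 17.5 = 37.5.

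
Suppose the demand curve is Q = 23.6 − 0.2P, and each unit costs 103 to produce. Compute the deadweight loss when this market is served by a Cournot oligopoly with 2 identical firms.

DWL = 2.5

Inverting demand: P = 118 − 5Q.
Competitive firms price at marginal cost: P = 103, giving Q = 3.
In a 2-firm Cournot equilibrium, symmetry and the first-order condition give q = (118 − 103)/(15) = 1. So Q = 2 and P = 108.
DWL is the triangle between Q = 2 and Q = 3: ½·(3 − 2)·(108 − 103) = 2.5.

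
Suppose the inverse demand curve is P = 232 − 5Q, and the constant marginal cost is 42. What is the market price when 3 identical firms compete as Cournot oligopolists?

P = 89.5

In a 3-firm Cournot equilibrium, symmetry and the first-order condition give q = (232 − 42)/(20) = 9.5. So Q = 28.5 and P = 89.5.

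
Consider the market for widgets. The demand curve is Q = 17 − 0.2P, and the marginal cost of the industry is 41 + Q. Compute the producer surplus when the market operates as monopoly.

PS = 88

Inverting demand: P = 85 − 5Q.
The monopolist equates marginal revenue to marginal cost: 85 − 10Q = 41 + Q, so Q = 4. From demand, P = 65.
PS = P·Q − VC(Q) = 65·4 − (41·4 + ½·1·4²) = 88.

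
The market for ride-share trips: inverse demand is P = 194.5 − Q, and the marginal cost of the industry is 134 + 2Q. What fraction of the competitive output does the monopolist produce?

Q_m/Q_c = 0.75

The monopolist equates marginal revenue to marginal cost: 194.5 − 2Q = 134 + 2Q, so Q = 15.125. From demand, P = 179.375.
Under competition P = MC: 194.5 − Q = 134 + 2Q ⇒ Q = 121/6, P = 523/3.
Ratio Q_m/Q_c = 15.125/(121/6) = 0.75.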